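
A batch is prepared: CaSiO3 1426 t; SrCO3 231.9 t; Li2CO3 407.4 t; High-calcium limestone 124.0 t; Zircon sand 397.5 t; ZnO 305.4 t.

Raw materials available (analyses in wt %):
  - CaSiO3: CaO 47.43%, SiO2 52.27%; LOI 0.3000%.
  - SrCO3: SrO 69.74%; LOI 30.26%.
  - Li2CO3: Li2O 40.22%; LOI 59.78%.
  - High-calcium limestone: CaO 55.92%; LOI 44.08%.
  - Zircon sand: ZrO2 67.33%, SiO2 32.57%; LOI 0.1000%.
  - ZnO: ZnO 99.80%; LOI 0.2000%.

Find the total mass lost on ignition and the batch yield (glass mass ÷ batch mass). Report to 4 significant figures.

The intermediate values are printed, rounded to four significant figures, on the page — all internal work keeps exact precision at each step. A single rounding completes each reported figure — the derived quantities (net glass mass, the six compositions, the yield, ignition loss, the totals) are recomputed from the batch weights per 2519 t of glass in full float precision as written in the problem or the answer.
LOI of each material in turn:
  CaSiO3: 1426 × 0.003000 = 4.278 t
  SrCO3: 231.9 × 0.3026 = 70.17 t
  Li2CO3: 407.4 × 0.5978 = 243.5 t
  High-calcium limestone: 124.0 × 0.4408 = 54.66 t
  Zircon sand: 397.5 × 0.001000 = 0.3975 t
  ZnO: 305.4 × 0.002000 = 0.6108 t
Total LOI = 373.7 t
Glass = batch − LOI = 2892 − 373.7 = 2519 t

LOI loss = 373.7 t; glass = 2519 t; yield = 87.08%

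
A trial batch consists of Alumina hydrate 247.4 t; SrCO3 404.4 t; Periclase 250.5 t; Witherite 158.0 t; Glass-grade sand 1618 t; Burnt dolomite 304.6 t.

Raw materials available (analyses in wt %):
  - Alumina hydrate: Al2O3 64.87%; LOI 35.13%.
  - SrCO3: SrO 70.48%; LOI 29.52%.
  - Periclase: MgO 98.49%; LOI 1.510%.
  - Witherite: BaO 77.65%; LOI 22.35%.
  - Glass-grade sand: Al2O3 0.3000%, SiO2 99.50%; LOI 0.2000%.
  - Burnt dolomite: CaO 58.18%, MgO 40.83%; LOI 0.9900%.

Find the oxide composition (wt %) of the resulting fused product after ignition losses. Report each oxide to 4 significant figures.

Glass mass = 2731 t (batch 2983 − LOI 251.6).
Composition: CaO 6.488%, SrO 10.44%, Al2O3 6.054%, SiO2 58.94%, MgO 13.59%, BaO 4.492%

Mid-chain values are shown rounded to four significant figures on the page; every computation runs at exact precision at each step — each reported number is rounded just once; all derived quantities are rebuilt in exact precision (six oxide percentages, the totals, ignition loss, the yield, glass mass) starting from the weights for 2731 t of glass, as quoted within either problem or answer.
Delivered oxide masses:
  CaO: 304.6·0.5818 = 177.2 t
  SrO: 404.4·0.7048 = 285.0 t
  Al2O3: 247.4·0.6487 + 1618·0.003000 = 165.3 t
  SiO2: 1618·0.9950 = 1610 t
  MgO: 250.5·0.9849 + 304.6·0.4083 = 371.1 t
  BaO: 158.0·0.7765 = 122.7 t
LOI: 247.4·0.3513 + 404.4·0.2952 + 250.5·0.01510 + 158.0·0.2235 + 1618·0.002000 + 304.6·0.009900 = 251.6 t
Glass mass = batch − LOI = 2983 − 251.6 = 2731 t (the oxide masses sum to this)
wt % = 100 × oxide mass / glass mass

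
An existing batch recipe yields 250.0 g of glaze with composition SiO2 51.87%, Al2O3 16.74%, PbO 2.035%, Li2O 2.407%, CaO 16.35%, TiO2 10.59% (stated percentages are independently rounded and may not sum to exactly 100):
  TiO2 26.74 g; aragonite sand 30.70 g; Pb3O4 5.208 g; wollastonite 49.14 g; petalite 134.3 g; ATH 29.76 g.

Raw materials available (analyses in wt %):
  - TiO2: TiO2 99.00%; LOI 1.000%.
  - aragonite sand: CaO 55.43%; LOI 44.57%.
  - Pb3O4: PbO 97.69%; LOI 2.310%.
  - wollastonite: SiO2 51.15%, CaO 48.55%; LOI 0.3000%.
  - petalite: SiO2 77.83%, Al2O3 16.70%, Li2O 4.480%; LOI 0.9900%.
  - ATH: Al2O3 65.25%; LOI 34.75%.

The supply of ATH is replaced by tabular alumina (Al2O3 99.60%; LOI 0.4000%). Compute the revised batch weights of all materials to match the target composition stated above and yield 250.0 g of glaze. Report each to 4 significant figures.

Revised batch per 250.0 g glaze:
  TiO2: 26.74 g
  aragonite sand: 30.70 g
  Pb3O4: 5.208 g
  wollastonite: 49.14 g
  petalite: 134.3 g
  tabular alumina: 19.50 g
Total batch = 265.6 g; LOI loss = 15.63 g

The whole derivation carries exact precision through every step — values along the way appear (rounded to 4 significant figures) within the worked lines — a single rounding yields each reported number. The derived quantities (the yield, the six compositions, totals, ignition loss, glass mass) are rebuilt from the batch weights for 250.0 g of glass in full precision, exactly as shown in the problem or answer text.
Oxide mass targets, per 250.0 g glaze:
  SiO2: 51.87% × 250.0 = 129.7 g
  Al2O3: 16.74% × 250.0 = 41.85 g
  PbO: 2.035% × 250.0 = 5.088 g
  Li2O: 2.407% × 250.0 = 6.018 g
  CaO: 16.35% × 250.0 = 40.88 g
  TiO2: 10.59% × 250.0 = 26.48 g
Verifying the oxide balance per the reported batch figures, under the basis named above (summed amounts equal target values up to rounding of the answer):
  SiO2: 49.14·0.5115 + 134.3·0.7783 = 129.7 g (target 129.7 g)
  Al2O3: 134.3·0.1670 + 19.50·0.9960 = 41.85 g (target 41.85 g)
  PbO: 5.208·0.9769 = 5.088 g (target 5.088 g)
  Li2O: 134.3·0.04480 = 6.017 g (target 6.018 g)
  CaO: 30.70·0.5543 + 49.14·0.4855 = 40.87 g (target 40.88 g)
  TiO2: 26.74·0.9900 = 26.47 g (target 26.48 g)
Glass-mass sanity pass: net batch after ignition = 250.0 g (the Σ of target masses is 250.0 g; with the basis standing at 250.0 g — deltas are rounding alone).
Batch grand total — Σ batch = 265.6 g; Σ batch·LOI gives LOI loss = 15.63 g; as yield: glass ÷ batch → 94.12%.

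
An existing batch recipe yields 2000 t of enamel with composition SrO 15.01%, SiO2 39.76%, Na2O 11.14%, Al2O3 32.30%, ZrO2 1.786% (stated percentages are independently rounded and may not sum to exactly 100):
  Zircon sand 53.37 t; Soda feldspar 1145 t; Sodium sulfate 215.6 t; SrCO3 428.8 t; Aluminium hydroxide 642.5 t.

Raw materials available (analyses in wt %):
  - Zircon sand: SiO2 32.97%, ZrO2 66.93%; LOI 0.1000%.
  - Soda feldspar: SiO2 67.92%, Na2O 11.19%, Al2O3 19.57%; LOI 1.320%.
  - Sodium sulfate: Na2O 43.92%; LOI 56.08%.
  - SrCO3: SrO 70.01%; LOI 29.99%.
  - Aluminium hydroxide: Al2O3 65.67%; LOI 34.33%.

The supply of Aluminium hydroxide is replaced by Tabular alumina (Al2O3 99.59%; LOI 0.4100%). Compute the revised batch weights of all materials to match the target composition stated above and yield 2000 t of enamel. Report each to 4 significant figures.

The working math runs at full float precision at all times — values along the way appear, rounded to four significant figures, as written — every reported number carries a single rounding; the derived quantities (five oxide percentages, the totals, LOI, glass mass, yield) are rebuilt using the weight values for 2000 t of glass at full float precision, as set out in question or answer.
Oxide mass targets, per 2000 t enamel:
  SrO: 15.01% × 2000 = 300.2 t
  SiO2: 39.76% × 2000 = 795.2 t
  Na2O: 11.14% × 2000 = 222.8 t
  Al2O3: 32.30% × 2000 = 646.0 t
  ZrO2: 1.786% × 2000 = 35.72 t
Verifying the oxide balance given the weights on record, at the basis given (oxide sums agree with the targets exact up to rounding of places):
  SrO: 428.8·0.7001 = 300.2 t (target 300.2 t)
  SiO2: 53.37·0.3297 + 1145·0.6792 = 795.3 t (target 795.2 t)
  Na2O: 1145·0.1119 + 215.6·0.4392 = 222.8 t (target 222.8 t)
  Al2O3: 1145·0.1957 + 423.7·0.9959 = 646.0 t (target 646.0 t)
  ZrO2: 53.37·0.6693 = 35.72 t (target 35.72 t)
Glass-mass bookkeeping: whole batch net of LOI = 2000 t (per-oxide target masses sum to 2000 t; against the stated basis, 2000 t — deltas are rounding alone).
Total batch = Σ batch = 2266 t; the LOI term Σ batch·LOI equals 266.4 t; as yield: glass ÷ batch → 88.25%.

Revised batch per 2000 t enamel:
  Zircon sand: 53.37 t
  Soda feldspar: 1145 t
  Sodium sulfate: 215.6 t
  SrCO3: 428.8 t
  Tabular alumina: 423.7 t
Total batch = 2266 t; LOI loss = 266.4 t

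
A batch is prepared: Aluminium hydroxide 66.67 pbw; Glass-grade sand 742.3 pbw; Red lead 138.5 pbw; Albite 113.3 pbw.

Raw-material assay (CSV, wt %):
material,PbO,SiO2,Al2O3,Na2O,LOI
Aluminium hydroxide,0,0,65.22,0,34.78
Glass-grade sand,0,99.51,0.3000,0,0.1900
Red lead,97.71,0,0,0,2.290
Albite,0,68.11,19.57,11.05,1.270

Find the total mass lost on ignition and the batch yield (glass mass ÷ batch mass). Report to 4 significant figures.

LOI loss = 29.21 pbw; glass = 1032 pbw; yield = 97.25%

The whole derivation carries full precision in all steps. In-progress results are shown rounded to four significant figures on the page. A single rounding yields each reported value; derived quantities are computed in exact precision (net glass mass, the four compositions, the totals, LOI, the yield) from the batch weights on 1032 pbw of glass, as set out in the question or the answer.
Ignition loss by material:
  Aluminium hydroxide: 66.67 × 0.3478 = 23.19 pbw
  Glass-grade sand: 742.3 × 0.001900 = 1.410 pbw
  Red lead: 138.5 × 0.02290 = 3.172 pbw
  Albite: 113.3 × 0.01270 = 1.439 pbw
Total LOI = 29.21 pbw
Glass = batch − LOI = 1061 − 29.21 = 1032 pbw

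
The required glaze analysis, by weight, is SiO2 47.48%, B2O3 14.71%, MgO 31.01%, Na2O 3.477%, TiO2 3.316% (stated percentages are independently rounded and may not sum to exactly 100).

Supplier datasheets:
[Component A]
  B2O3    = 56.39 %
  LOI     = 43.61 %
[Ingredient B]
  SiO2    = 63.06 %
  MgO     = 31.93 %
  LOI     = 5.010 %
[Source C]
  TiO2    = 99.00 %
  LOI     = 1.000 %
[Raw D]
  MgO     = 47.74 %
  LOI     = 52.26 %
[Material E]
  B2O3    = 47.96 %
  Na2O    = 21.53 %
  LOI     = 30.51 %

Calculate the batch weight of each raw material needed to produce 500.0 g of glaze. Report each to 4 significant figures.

Batch per 500.0 g glaze:
  Component A: 61.75 g
  Ingredient B: 376.5 g
  Source C: 16.75 g
  Raw D: 72.99 g
  Material E: 80.75 g
Total batch = 608.7 g; LOI loss = 108.7 g; yield = 82.14%

The whole derivation keeps exact precision end to end; the intermediate values are shown rounded to four significant digits alongside each step. Every reported result receives exactly one rounding; all derived quantities are carried in full precision (the yield, five oxide percentages, the totals, glass mass, LOI) from the batch weights on 500.0 g of glass, precisely as stated by either problem or answer.
Target oxide masses per 500.0 g glaze:
  SiO2: 47.48% × 500.0 = 237.4 g
  B2O3: 14.71% × 500.0 = 73.55 g
  MgO: 31.01% × 500.0 = 155.0 g
  Na2O: 3.477% × 500.0 = 17.39 g
  TiO2: 3.316% × 500.0 = 16.58 g
Oxide-by-oxide audit working from each reported weight, relative to the basis at hand (each sum matches its target mass inside rounding margins):
  SiO2: 376.5·0.6306 = 237.4 g (target 237.4 g)
  B2O3: 61.75·0.5639 + 80.75·0.4796 = 73.55 g (target 73.55 g)
  MgO: 376.5·0.3193 + 72.99·0.4774 = 155.1 g (target 155.0 g)
  Na2O: 80.75·0.2153 = 17.39 g (target 17.39 g)
  TiO2: 16.75·0.9900 = 16.58 g (target 16.58 g)
Consistency of the glass mass: batch total minus LOI = 500.0 g (the Σ of target masses is 500.0 g; with the basis standing at 500.0 g — any gap is answer rounding).
Adding the batch up: Σ batch = 608.7 g; loss to ignition Σ batch·LOI = 108.7 g; the yield ratio, glass ÷ batch: 82.14%.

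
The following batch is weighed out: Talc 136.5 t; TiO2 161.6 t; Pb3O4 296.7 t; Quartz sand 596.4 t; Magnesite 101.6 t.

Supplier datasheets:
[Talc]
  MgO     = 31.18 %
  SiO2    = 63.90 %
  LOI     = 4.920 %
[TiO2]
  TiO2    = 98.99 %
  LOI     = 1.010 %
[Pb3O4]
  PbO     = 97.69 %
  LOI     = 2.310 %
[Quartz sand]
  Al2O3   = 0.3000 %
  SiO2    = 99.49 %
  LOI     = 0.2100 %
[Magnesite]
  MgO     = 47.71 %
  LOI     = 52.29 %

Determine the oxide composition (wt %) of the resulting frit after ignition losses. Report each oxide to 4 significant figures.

Intermediates are printed (rounded to four significant figures) between the steps; full float precision is maintained at each step — each reported number is rounded just once. Derived quantities, which include net glass mass, ignition loss, five oxide percentages, the totals, yield, are carried at full float precision, exactly as shown in problem or answer, using the weight values on 1223 t of glass.
Oxide masses out of the charge:
  TiO2: 161.6·0.9899 = 160.0 t
  MgO: 136.5·0.3118 + 101.6·0.4771 = 91.03 t
  PbO: 296.7·0.9769 = 289.8 t
  Al2O3: 596.4·0.003000 = 1.789 t
  SiO2: 136.5·0.6390 + 596.4·0.9949 = 680.6 t
LOI: 136.5·0.04920 + 161.6·0.01010 + 296.7·0.02310 + 596.4·0.002100 + 101.6·0.5229 = 69.58 t
batch − LOI leaves glass = 1293 − 69.58 = 1223 t (= Σ oxide masses)
percent by weight: oxide/glass ×100

Glass mass = 1223 t (batch 1293 − LOI 69.58).
Composition: TiO2 13.08%, MgO 7.442%, PbO 23.70%, Al2O3 0.1463%, SiO2 55.64%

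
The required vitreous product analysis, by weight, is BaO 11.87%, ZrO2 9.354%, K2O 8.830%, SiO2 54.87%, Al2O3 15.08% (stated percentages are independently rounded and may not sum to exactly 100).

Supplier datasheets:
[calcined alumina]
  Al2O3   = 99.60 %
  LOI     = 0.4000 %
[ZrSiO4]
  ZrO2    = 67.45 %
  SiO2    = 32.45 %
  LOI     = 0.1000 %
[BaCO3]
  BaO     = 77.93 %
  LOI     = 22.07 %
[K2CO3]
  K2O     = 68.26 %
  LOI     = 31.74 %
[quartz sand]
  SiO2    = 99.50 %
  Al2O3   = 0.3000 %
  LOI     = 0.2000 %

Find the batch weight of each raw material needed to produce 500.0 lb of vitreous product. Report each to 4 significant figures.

Values along the way are displayed, rounded to four significant figures, in the printout. Full precision is carried all the way through — each reported figure is rounded once only. Derived quantities (glass mass, the five compositions, the yield, totals, ignition loss) are re-derived using the weight values on 500.0 lb of glass at full float precision as written in the problem or answer text.
Oxide-by-oxide targets in 500.0 lb vitreous product:
  BaO: 11.87% × 500.0 = 59.35 lb
  ZrO2: 9.354% × 500.0 = 46.77 lb
  K2O: 8.830% × 500.0 = 44.15 lb
  SiO2: 54.87% × 500.0 = 274.4 lb
  Al2O3: 15.08% × 500.0 = 75.40 lb
Balance tally, oxide-wise, per the reported batch figures, against the basis in use (summed amounts equal target values inside rounding margins):
  BaO: 76.16·0.7793 = 59.35 lb (target 59.35 lb)
  ZrO2: 69.34·0.6745 = 46.77 lb (target 46.77 lb)
  K2O: 64.68·0.6826 = 44.15 lb (target 44.15 lb)
  SiO2: 69.34·0.3245 + 253.1·0.9950 = 274.3 lb (target 274.4 lb)
  Al2O3: 74.94·0.9960 + 253.1·0.003000 = 75.40 lb (target 75.40 lb)
Glass mass check: the batch minus its LOI: 500.0 lb (oxide target masses add up to 500.0 lb; the stated basis being 500.0 lb — a pure rounding effect).
Batch grand total — Σ batch = 538.2 lb; loss to ignition Σ batch·LOI = 38.21 lb; as yield: glass ÷ batch → 92.90%.

Batch per 500.0 lb vitreous product:
  calcined alumina: 74.94 lb
  ZrSiO4: 69.34 lb
  BaCO3: 76.16 lb
  K2CO3: 64.68 lb
  quartz sand: 253.1 lb
Total batch = 538.2 lb; LOI loss = 38.21 lb; yield = 92.90%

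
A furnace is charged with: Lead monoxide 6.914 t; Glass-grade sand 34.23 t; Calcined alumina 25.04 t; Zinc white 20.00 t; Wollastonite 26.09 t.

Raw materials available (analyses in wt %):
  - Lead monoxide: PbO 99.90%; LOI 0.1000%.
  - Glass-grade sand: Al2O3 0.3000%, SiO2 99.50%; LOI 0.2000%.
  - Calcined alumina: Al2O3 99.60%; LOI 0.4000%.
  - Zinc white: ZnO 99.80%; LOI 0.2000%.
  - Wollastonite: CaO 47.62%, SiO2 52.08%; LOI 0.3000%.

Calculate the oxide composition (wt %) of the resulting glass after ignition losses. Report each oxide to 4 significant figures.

Glass mass = 112.0 t (batch 112.3 − LOI 0.2938).
Composition: Al2O3 22.36%, CaO 11.09%, SiO2 42.55%, PbO 6.168%, ZnO 17.82%

Mid-chain values are printed, rounded to 4 significant figures, in the working. Exact precision is maintained all the way through. Each reported figure receives exactly one rounding; the derived quantities, which include the totals, yield, ignition loss, five oxide percentages, glass mass, are carried in full precision, as set out in problem or answer, from the weighed amounts on 112.0 t of glass.
Oxide masses out of the charge:
  Al2O3: 34.23·0.003000 + 25.04·0.9960 = 25.04 t
  CaO: 26.09·0.4762 = 12.42 t
  SiO2: 34.23·0.9950 + 26.09·0.5208 = 47.65 t
  PbO: 6.914·0.9990 = 6.907 t
  ZnO: 20.00·0.9980 = 19.96 t
LOI: 6.914·0.001000 + 34.23·0.002000 + 25.04·0.004000 + 20.00·0.002000 + 26.09·0.003000 = 0.2938 t
Glass mass = batch − LOI = 112.3 − 0.2938 = 112.0 t (= the summed oxide contributions)
wt %: oxide over glass, times 100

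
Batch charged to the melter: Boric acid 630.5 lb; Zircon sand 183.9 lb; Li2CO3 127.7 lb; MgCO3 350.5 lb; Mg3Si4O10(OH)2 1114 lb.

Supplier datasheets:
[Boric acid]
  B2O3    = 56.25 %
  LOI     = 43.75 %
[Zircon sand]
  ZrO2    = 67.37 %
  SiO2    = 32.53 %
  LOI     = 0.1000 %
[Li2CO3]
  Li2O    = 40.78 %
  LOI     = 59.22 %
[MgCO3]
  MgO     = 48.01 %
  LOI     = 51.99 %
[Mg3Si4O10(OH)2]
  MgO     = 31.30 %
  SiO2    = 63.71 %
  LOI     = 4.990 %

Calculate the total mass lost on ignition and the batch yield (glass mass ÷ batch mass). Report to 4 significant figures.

Each numeric step keeps full precision through the solve — mid-chain values are shown (rounded to 4 significant digits) as written. Exactly one rounding goes into each reported value — all derived quantities (the totals, the yield, the five compositions, glass mass, ignition loss) are recomputed using the weight values at 1817 lb of glass at full precision, as given in either problem or answer.
Per-material ignition loss:
  Boric acid: 630.5 × 0.4375 = 275.8 lb
  Zircon sand: 183.9 × 0.001000 = 0.1839 lb
  Li2CO3: 127.7 × 0.5922 = 75.62 lb
  MgCO3: 350.5 × 0.5199 = 182.2 lb
  Mg3Si4O10(OH)2: 1114 × 0.04990 = 55.59 lb
Total LOI = 589.5 lb
Glass = batch − LOI = 2407 − 589.5 = 1817 lb

LOI loss = 589.5 lb; glass = 1817 lb; yield = 75.51%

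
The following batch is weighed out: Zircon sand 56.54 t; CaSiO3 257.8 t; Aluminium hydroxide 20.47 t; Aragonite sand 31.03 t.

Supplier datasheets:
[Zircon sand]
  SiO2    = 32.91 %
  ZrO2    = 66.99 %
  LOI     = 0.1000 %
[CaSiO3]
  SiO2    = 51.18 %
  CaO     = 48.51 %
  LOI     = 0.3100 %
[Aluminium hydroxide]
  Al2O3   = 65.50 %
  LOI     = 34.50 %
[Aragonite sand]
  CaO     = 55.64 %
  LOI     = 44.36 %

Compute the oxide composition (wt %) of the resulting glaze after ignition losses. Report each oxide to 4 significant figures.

Intermediates are shown rounded to 4 significant figures between the steps; all internal work keeps full precision at each step — every reported result includes exactly one rounding; the derived quantities (ignition loss, the totals, net glass mass, the four compositions, the yield) are carried in full precision starting from the weights on 344.2 t of glass, as written in the question or the answer.
Oxide-by-oxide delivered mass:
  SiO2: 56.54·0.3291 + 257.8·0.5118 = 150.5 t
  ZrO2: 56.54·0.6699 = 37.88 t
  Al2O3: 20.47·0.6550 = 13.41 t
  CaO: 257.8·0.4851 + 31.03·0.5564 = 142.3 t
LOI: 56.54·0.001000 + 257.8·0.003100 + 20.47·0.3450 + 31.03·0.4436 = 21.68 t
batch − LOI leaves glass = 365.8 − 21.68 = 344.2 t (consistent with Σ oxide mass)
percent by weight: oxide/glass ×100

Glass mass = 344.2 t (batch 365.8 − LOI 21.68).
Composition: SiO2 43.74%, ZrO2 11.01%, Al2O3 3.896%, CaO 41.35%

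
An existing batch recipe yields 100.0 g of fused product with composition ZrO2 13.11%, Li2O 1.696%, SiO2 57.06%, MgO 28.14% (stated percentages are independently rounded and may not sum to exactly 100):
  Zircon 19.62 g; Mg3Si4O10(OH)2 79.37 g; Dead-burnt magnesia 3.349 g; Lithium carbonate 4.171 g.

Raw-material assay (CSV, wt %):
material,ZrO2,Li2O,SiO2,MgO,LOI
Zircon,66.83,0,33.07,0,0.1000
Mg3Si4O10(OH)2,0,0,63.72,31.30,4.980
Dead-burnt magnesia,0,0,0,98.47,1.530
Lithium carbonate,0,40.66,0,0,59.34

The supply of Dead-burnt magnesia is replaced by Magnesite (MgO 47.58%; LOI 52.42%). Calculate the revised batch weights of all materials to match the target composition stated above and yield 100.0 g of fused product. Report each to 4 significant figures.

Revised batch per 100.0 g fused product:
  Zircon: 19.62 g
  Mg3Si4O10(OH)2: 79.37 g
  Magnesite: 6.932 g
  Lithium carbonate: 4.171 g
Total batch = 110.1 g; LOI loss = 10.08 g

All internal work runs at full float precision at all times. Intermediates are shown rounded off to 4 significant figures in the printout — every reported figure receives exactly one rounding; the derived quantities (LOI, glass mass, the yield, four oxide percentages, totals) are carried from the weighed amounts at 100.0 g of glass at exact precision, as set out in problem or answer.
Oxide-by-oxide targets in 100.0 g fused product:
  ZrO2: 13.11% × 100.0 = 13.11 g
  Li2O: 1.696% × 100.0 = 1.696 g
  SiO2: 57.06% × 100.0 = 57.06 g
  MgO: 28.14% × 100.0 = 28.14 g
Mass-balance tally per oxide applying the batch weights above, under the basis named above (summed amounts equal target values net of answer rounding effects):
  ZrO2: 19.62·0.6683 = 13.11 g (target 13.11 g)
  Li2O: 4.171·0.4066 = 1.696 g (target 1.696 g)
  SiO2: 19.62·0.3307 + 79.37·0.6372 = 57.06 g (target 57.06 g)
  MgO: 79.37·0.3130 + 6.932·0.4758 = 28.14 g (target 28.14 g)
Glass-mass closure: total batch − LOI = 100.0 g (per-oxide target masses sum to 100.0 g; the stated basis being 100.0 g — gaps are rounding artifacts).
Batch total: Σ batch = 110.1 g; LOI loss = Σ batch·LOI = 10.08 g; yield: glass divided by total = 90.84%.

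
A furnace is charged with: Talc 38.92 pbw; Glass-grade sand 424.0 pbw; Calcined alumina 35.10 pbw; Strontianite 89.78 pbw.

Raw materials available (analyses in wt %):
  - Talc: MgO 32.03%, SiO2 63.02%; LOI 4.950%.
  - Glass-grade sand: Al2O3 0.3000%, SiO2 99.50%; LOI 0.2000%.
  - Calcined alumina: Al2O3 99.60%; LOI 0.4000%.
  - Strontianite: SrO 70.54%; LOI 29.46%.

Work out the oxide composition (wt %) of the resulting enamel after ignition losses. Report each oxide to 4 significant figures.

Glass mass = 558.4 pbw (batch 587.8 − LOI 29.36).
Composition: MgO 2.232%, SrO 11.34%, Al2O3 6.488%, SiO2 79.94%

In-progress results are displayed, rounded to four significant digits, when written out; the whole derivation holds exact precision end to end. Each reported figure carries a single rounding — all derived quantities (four oxide percentages, LOI, totals, the yield, net glass mass) are rebuilt starting from the weights per 558.4 pbw of glass in exact precision, as they appear in the problem or the answer.
Oxide masses out of the charge:
  MgO: 38.92·0.3203 = 12.47 pbw
  SrO: 89.78·0.7054 = 63.33 pbw
  Al2O3: 424.0·0.003000 + 35.10·0.9960 = 36.23 pbw
  SiO2: 38.92·0.6302 + 424.0·0.9950 = 446.4 pbw
LOI: 38.92·0.04950 + 424.0·0.002000 + 35.10·0.004000 + 89.78·0.2946 = 29.36 pbw
Net of LOI, the glass mass = 587.8 − 29.36 = 558.4 pbw (equal to the oxide-mass sum)
each oxide over glass, ×100, is wt %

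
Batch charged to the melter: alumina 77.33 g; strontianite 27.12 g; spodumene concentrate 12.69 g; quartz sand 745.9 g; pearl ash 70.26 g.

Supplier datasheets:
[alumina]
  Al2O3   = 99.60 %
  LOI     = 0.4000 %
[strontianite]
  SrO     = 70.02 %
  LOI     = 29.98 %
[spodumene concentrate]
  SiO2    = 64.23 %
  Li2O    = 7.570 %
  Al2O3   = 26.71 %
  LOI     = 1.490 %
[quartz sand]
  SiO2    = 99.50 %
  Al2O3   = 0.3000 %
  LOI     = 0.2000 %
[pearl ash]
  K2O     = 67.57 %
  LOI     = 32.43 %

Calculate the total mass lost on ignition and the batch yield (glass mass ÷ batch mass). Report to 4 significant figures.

LOI loss = 32.91 g; glass = 900.4 g; yield = 96.47%

In-progress results are shown rounded to four significant digits on the page — the working math maintains full precision at every stage — every reported number carries a single rounding; all derived quantities, including yield, the totals, the five compositions, net glass mass, LOI, are rebuilt using the weight values for 900.4 g of glass in exact precision, exactly as printed in question or answer.
Material-by-material LOI:
  alumina: 77.33 × 0.004000 = 0.3093 g
  strontianite: 27.12 × 0.2998 = 8.131 g
  spodumene concentrate: 12.69 × 0.01490 = 0.1891 g
  quartz sand: 745.9 × 0.002000 = 1.492 g
  pearl ash: 70.26 × 0.3243 = 22.79 g
Total LOI = 32.91 g
Glass = batch − LOI = 933.3 − 32.91 = 900.4 g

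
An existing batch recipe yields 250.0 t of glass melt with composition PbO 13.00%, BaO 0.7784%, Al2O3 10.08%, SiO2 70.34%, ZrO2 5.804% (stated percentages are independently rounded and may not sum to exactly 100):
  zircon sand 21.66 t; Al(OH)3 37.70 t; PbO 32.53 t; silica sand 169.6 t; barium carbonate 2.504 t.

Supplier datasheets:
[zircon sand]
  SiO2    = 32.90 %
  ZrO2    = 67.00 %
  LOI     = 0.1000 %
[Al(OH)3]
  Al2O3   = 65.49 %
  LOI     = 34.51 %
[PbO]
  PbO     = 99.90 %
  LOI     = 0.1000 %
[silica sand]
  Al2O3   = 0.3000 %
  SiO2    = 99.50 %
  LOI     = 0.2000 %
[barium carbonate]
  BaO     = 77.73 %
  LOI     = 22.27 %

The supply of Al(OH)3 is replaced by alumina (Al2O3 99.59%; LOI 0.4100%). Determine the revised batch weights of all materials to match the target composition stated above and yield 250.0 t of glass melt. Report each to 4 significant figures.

Revised batch per 250.0 t glass melt:
  zircon sand: 21.66 t
  alumina: 24.79 t
  PbO: 32.53 t
  silica sand: 169.6 t
  barium carbonate: 2.504 t
Total batch = 251.1 t; LOI loss = 1.053 t

Exact precision is held end to end. The intermediate values are displayed rounded to four significant digits in the working. Every reported value takes exactly one rounding — all derived quantities, including totals, five oxide percentages, glass mass, yield, ignition loss, are recomputed from the batch weights per 250.0 t of glass at exact precision as given in the problem or the answer.
The oxide mass targets at 250.0 t glass melt:
  PbO: 13.00% × 250.0 = 32.50 t
  BaO: 0.7784% × 250.0 = 1.946 t
  Al2O3: 10.08% × 250.0 = 25.20 t
  SiO2: 70.34% × 250.0 = 175.8 t
  ZrO2: 5.804% × 250.0 = 14.51 t
Verifying the oxide balance from the weights as reported, against the basis in use (every target is met by its sum inside rounding margins):
  PbO: 32.53·0.9990 = 32.50 t (target 32.50 t)
  BaO: 2.504·0.7773 = 1.946 t (target 1.946 t)
  Al2O3: 24.79·0.9959 + 169.6·0.003000 = 25.20 t (target 25.20 t)
  SiO2: 21.66·0.3290 + 169.6·0.9950 = 175.9 t (target 175.8 t)
  ZrO2: 21.66·0.6700 = 14.51 t (target 14.51 t)
Glass mass check: batch total minus LOI = 250.0 t (oxide target masses add up to 250.0 t; against the stated basis, 250.0 t — deltas are rounding alone).
Adding the batch up: Σ batch = 251.1 t; ignition loss, Σ(batch × LOI) = 1.053 t; the yield ratio, glass ÷ batch: 99.58%.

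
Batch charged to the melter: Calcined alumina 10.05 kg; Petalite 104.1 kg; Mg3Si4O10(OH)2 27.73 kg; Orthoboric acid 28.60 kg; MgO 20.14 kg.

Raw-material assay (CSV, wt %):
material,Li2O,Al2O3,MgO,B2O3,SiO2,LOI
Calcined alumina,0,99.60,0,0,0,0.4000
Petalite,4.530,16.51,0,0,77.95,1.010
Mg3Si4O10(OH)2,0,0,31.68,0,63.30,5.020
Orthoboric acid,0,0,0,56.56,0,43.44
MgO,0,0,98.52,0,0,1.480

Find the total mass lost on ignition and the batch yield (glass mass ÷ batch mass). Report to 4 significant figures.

Intermediates appear rounded to four significant digits across the worked steps; each numeric step runs at full precision at each step; every reported result receives exactly one rounding. The derived quantities, which include net glass mass, the five compositions, ignition loss, the yield, the totals, are computed in full float precision, as they appear in question or answer, from the weighed amounts at 175.4 kg of glass.
Ignition loss by material:
  Calcined alumina: 10.05 × 0.004000 = 0.04020 kg
  Petalite: 104.1 × 0.01010 = 1.051 kg
  Mg3Si4O10(OH)2: 27.73 × 0.05020 = 1.392 kg
  Orthoboric acid: 28.60 × 0.4344 = 12.42 kg
  MgO: 20.14 × 0.01480 = 0.2981 kg
Total LOI = 15.21 kg
Glass = batch − LOI = 190.6 − 15.21 = 175.4 kg

LOI loss = 15.21 kg; glass = 175.4 kg; yield = 92.02%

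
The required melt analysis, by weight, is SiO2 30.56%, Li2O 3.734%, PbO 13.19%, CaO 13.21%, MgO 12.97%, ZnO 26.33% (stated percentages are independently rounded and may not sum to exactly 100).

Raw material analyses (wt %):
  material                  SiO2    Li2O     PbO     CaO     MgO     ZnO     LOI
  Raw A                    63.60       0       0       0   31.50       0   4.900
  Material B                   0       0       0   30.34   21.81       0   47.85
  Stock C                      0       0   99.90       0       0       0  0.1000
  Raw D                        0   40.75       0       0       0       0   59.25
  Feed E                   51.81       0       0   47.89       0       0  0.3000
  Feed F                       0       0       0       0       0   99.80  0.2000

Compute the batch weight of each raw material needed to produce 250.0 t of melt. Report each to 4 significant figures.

Batch per 250.0 t melt:
  Raw A: 80.60 t
  Material B: 32.26 t
  Stock C: 33.01 t
  Raw D: 22.91 t
  Feed E: 48.52 t
  Feed F: 65.96 t
Total batch = 283.3 t; LOI loss = 33.27 t; yield = 88.25%

Working values are printed rounded off to 4 significant digits within the worked lines; the whole derivation runs at full precision at every stage. Each reported value is rounded a single time — all derived quantities (the six compositions, yield, totals, ignition loss, glass mass) are carried using the weight values per 250.0 t of glass in full precision exactly as printed in either problem or answer.
The oxide mass targets at 250.0 t melt:
  SiO2: 30.56% × 250.0 = 76.40 t
  Li2O: 3.734% × 250.0 = 9.335 t
  PbO: 13.19% × 250.0 = 32.98 t
  CaO: 13.21% × 250.0 = 33.02 t
  MgO: 12.97% × 250.0 = 32.42 t
  ZnO: 26.33% × 250.0 = 65.82 t
Mass-balance tally per oxide on the weights just shown, against the basis in use (delivered sums recover each target up to rounding of the answer):
  SiO2: 80.60·0.6360 + 48.52·0.5181 = 76.40 t (target 76.40 t)
  Li2O: 22.91·0.4075 = 9.336 t (target 9.335 t)
  PbO: 33.01·0.9990 = 32.98 t (target 32.98 t)
  CaO: 32.26·0.3034 + 48.52·0.4789 = 33.02 t (target 33.02 t)
  MgO: 80.60·0.3150 + 32.26·0.2181 = 32.42 t (target 32.42 t)
  ZnO: 65.96·0.9980 = 65.83 t (target 65.82 t)
Glass-mass sanity pass: net batch after ignition = 250.0 t (summing oxide targets gives 250.0 t; the stated basis being 250.0 t — deltas are rounding alone).
Batch grand total — Σ batch = 283.3 t; LOI removed, Σ of batch·LOI: 33.27 t; glass ÷ batch gives a yield of 88.25%.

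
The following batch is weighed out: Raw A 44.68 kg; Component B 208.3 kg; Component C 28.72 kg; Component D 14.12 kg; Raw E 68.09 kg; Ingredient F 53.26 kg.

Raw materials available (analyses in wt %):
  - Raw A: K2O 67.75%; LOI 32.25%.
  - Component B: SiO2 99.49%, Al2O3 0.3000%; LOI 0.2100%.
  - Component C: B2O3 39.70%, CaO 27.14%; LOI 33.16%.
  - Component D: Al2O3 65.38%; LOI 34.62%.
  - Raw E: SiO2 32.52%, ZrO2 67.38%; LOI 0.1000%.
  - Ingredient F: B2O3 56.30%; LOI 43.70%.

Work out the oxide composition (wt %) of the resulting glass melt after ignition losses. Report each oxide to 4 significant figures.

The whole derivation carries full precision end to end; the intermediate values appear rounded to 4 significant digits at each printed step. Exactly one rounding goes into every reported result. The derived quantities (totals, yield, ignition loss, the six compositions, glass mass) are rebuilt using the weight values for 364.6 kg of glass at exact precision, as quoted within the problem or answer text.
Oxide-by-oxide delivered mass:
  B2O3: 28.72·0.3970 + 53.26·0.5630 = 41.39 kg
  K2O: 44.68·0.6775 = 30.27 kg
  SiO2: 208.3·0.9949 + 68.09·0.3252 = 229.4 kg
  ZrO2: 68.09·0.6738 = 45.88 kg
  CaO: 28.72·0.2714 = 7.795 kg
  Al2O3: 208.3·0.003000 + 14.12·0.6538 = 9.857 kg
LOI: 44.68·0.3225 + 208.3·0.002100 + 28.72·0.3316 + 14.12·0.3462 + 68.09·0.001000 + 53.26·0.4370 = 52.60 kg
Resulting glass, batch − LOI: 417.2 − 52.60 = 364.6 kg (= Σ oxide masses)
wt %: oxide over glass, times 100

Glass mass = 364.6 kg (batch 417.2 − LOI 52.60).
Composition: B2O3 11.35%, K2O 8.303%, SiO2 62.92%, ZrO2 12.58%, CaO 2.138%, Al2O3 2.704%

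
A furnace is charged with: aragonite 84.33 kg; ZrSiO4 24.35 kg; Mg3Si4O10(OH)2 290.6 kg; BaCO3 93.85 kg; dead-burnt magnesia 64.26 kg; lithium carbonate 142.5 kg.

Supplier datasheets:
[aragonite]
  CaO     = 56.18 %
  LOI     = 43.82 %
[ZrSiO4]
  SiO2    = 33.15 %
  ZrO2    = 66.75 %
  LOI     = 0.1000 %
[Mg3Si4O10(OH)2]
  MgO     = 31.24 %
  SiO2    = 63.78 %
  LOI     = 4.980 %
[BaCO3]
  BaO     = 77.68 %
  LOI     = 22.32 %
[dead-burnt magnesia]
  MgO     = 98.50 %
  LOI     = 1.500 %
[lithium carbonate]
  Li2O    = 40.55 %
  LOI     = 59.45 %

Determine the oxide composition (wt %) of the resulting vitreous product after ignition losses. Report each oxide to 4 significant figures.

Glass mass = 541.8 kg (batch 699.9 − LOI 158.1).
Composition: BaO 13.46%, CaO 8.744%, Li2O 10.66%, MgO 28.44%, SiO2 35.70%, ZrO2 3.000%

All internal work maintains full precision end to end — values along the way are displayed, with 4-significant-figure rounding, within the worked lines; exactly one rounding is applied to each reported result; all derived quantities (the yield, six oxide percentages, ignition loss, glass mass, the totals) are carried at exact precision starting from the weights on 541.8 kg of glass as they appear in either problem or answer.
Delivered oxide masses:
  BaO: 93.85·0.7768 = 72.90 kg
  CaO: 84.33·0.5618 = 47.38 kg
  Li2O: 142.5·0.4055 = 57.78 kg
  MgO: 290.6·0.3124 + 64.26·0.9850 = 154.1 kg
  SiO2: 24.35·0.3315 + 290.6·0.6378 = 193.4 kg
  ZrO2: 24.35·0.6675 = 16.25 kg
LOI: 84.33·0.4382 + 24.35·0.001000 + 290.6·0.04980 + 93.85·0.2232 + 64.26·0.01500 + 142.5·0.5945 = 158.1 kg
Glass mass = batch − LOI = 699.9 − 158.1 = 541.8 kg (= the summed oxide contributions)
each wt % is 100 × oxide ÷ glass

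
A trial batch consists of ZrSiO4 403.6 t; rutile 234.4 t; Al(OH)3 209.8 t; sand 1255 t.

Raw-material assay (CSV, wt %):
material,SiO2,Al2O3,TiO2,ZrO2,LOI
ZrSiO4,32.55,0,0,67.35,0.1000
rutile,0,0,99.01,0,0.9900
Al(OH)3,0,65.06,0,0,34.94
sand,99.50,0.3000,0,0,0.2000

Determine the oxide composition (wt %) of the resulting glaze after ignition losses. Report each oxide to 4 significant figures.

Glass mass = 2024 t (batch 2103 − LOI 78.54).
Composition: SiO2 68.18%, Al2O3 6.929%, TiO2 11.46%, ZrO2 13.43%

Full float precision is carried end to end; mid-chain values are shown, with 4-significant-digit rounding, within the worked lines — each reported figure is rounded exactly once — all derived quantities (yield, glass mass, the totals, ignition loss, the four compositions) are recomputed starting from the weights per 2024 t of glass at full precision as set out in problem or answer.
Delivered oxide masses:
  SiO2: 403.6·0.3255 + 1255·0.9950 = 1380 t
  Al2O3: 209.8·0.6506 + 1255·0.003000 = 140.3 t
  TiO2: 234.4·0.9901 = 232.1 t
  ZrO2: 403.6·0.6735 = 271.8 t
LOI: 403.6·0.001000 + 234.4·0.009900 + 209.8·0.3494 + 1255·0.002000 = 78.54 t
batch − LOI leaves glass = 2103 − 78.54 = 2024 t (equal to the oxide-mass sum)
wt %: oxide over glass, times 100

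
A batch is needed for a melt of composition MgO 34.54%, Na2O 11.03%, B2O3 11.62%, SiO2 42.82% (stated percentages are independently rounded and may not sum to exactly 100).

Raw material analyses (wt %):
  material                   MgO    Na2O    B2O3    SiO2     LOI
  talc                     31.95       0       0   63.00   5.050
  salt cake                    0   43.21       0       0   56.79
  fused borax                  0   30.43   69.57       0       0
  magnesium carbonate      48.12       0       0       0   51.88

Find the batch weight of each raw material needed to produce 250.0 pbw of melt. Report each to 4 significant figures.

The working math holds full float precision end to end; the intermediate values are displayed (rounded to four significant figures) on the page — every reported figure is rounded only once; derived quantities, including four oxide percentages, net glass mass, the yield, ignition loss, the totals, are carried from the weighed amounts at 250.0 pbw of glass at full precision, as given in problem or answer.
Oxide mass targets, per 250.0 pbw melt:
  MgO: 34.54% × 250.0 = 86.35 pbw
  Na2O: 11.03% × 250.0 = 27.58 pbw
  B2O3: 11.62% × 250.0 = 29.05 pbw
  SiO2: 42.82% × 250.0 = 107.0 pbw
Checking each oxide sum working from each reported weight, per the basis as stated (sums match the target masses net of answer rounding effects):
  MgO: 169.9·0.3195 + 66.63·0.4812 = 86.35 pbw (target 86.35 pbw)
  Na2O: 34.41·0.4321 + 41.76·0.3043 = 27.58 pbw (target 27.58 pbw)
  B2O3: 41.76·0.6957 = 29.05 pbw (target 29.05 pbw)
  SiO2: 169.9·0.6300 = 107.0 pbw (target 107.0 pbw)
Glass mass check: batch total minus LOI = 250.0 pbw (targets for the oxides total 250.0 pbw; versus the stated basis of 250.0 pbw — differing by rounding only).
Whole-batch sum: Σ batch = 312.7 pbw; LOI loss = Σ batch·LOI = 62.69 pbw; glass ÷ batch gives a yield of 79.95%.

Batch per 250.0 pbw melt:
  talc: 169.9 pbw
  salt cake: 34.41 pbw
  fused borax: 41.76 pbw
  magnesium carbonate: 66.63 pbw
Total batch = 312.7 pbw; LOI loss = 62.69 pbw; yield = 79.95%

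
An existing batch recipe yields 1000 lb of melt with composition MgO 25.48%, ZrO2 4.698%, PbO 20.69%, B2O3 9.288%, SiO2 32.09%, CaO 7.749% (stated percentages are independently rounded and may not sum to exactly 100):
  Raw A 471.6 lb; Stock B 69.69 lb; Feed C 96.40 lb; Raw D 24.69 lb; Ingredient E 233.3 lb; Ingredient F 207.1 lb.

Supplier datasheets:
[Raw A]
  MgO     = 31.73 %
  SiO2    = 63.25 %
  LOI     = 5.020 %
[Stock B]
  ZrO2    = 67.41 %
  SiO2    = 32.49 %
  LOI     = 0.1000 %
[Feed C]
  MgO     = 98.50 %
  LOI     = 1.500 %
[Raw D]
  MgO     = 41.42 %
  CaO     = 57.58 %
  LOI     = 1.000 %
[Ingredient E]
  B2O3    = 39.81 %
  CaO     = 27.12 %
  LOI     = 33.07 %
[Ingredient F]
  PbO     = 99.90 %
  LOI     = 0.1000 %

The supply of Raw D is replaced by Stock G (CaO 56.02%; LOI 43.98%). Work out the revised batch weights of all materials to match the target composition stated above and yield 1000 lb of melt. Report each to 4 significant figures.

Values along the way are shown (rounded to four significant figures) in the printout; all internal work carries full precision at every stage; a single rounding finalizes each reported result; all derived quantities (the totals, ignition loss, net glass mass, the six compositions, yield) are carried using the weight values at 1000 lb of glass at full float precision as quoted within the problem or answer text.
The oxide mass targets at 1000 lb melt:
  MgO: 25.48% × 1000 = 254.8 lb
  ZrO2: 4.698% × 1000 = 46.98 lb
  PbO: 20.69% × 1000 = 206.9 lb
  B2O3: 9.288% × 1000 = 92.88 lb
  SiO2: 32.09% × 1000 = 320.9 lb
  CaO: 7.749% × 1000 = 77.49 lb
Sums-versus-targets review using the reported weights, on the stated basis (oxide sums agree with the targets within answer rounding):
  MgO: 471.6·0.3173 + 106.8·0.9850 = 254.8 lb (target 254.8 lb)
  ZrO2: 69.69·0.6741 = 46.98 lb (target 46.98 lb)
  PbO: 207.1·0.9990 = 206.9 lb (target 206.9 lb)
  B2O3: 233.3·0.3981 = 92.88 lb (target 92.88 lb)
  SiO2: 471.6·0.6325 + 69.69·0.3249 = 320.9 lb (target 320.9 lb)
  CaO: 25.38·0.5602 + 233.3·0.2712 = 77.49 lb (target 77.49 lb)
The glass-mass cross-check: whole batch net of LOI = 1000 lb (oxide target masses add up to 1000 lb; basis as stated: 1000 lb — differing by rounding only).
Batch total: Σ batch = 1114 lb; LOI removed, Σ of batch·LOI: 113.9 lb; yield, glass over the total, = 89.78%.

Revised batch per 1000 lb melt:
  Raw A: 471.6 lb
  Stock B: 69.69 lb
  Feed C: 106.8 lb
  Stock G: 25.38 lb
  Ingredient E: 233.3 lb
  Ingredient F: 207.1 lb
Total batch = 1114 lb; LOI loss = 113.9 lb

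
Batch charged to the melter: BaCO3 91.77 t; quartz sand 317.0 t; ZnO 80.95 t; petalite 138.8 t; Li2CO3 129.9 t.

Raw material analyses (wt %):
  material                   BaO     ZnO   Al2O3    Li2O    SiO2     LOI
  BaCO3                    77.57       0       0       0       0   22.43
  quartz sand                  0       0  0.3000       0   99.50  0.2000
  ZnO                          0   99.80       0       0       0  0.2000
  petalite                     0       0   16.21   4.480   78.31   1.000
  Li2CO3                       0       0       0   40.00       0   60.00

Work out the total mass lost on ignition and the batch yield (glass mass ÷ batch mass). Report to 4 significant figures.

Full float precision is maintained all the way through; mid-chain values are printed, rounded to four significant digits, alongside each step; every reported figure undergoes a single rounding — all derived quantities (yield, glass mass, totals, five oxide percentages, LOI) are carried from the weighed amounts per 657.7 t of glass in exact precision, as quoted within question or answer.
Ignition loss by material:
  BaCO3: 91.77 × 0.2243 = 20.58 t
  quartz sand: 317.0 × 0.002000 = 0.6340 t
  ZnO: 80.95 × 0.002000 = 0.1619 t
  petalite: 138.8 × 0.01000 = 1.388 t
  Li2CO3: 129.9 × 0.6000 = 77.94 t
Total LOI = 100.7 t
Glass = batch − LOI = 758.4 − 100.7 = 657.7 t

LOI loss = 100.7 t; glass = 657.7 t; yield = 86.72%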